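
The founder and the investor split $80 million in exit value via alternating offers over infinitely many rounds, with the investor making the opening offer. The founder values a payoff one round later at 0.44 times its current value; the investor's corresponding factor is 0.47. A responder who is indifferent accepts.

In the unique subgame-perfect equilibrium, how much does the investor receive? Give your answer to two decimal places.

In a stationary SPE each proposer offers the other exactly their discounted continuation value.
If the investor keeps x when proposing and the founder keeps y when proposing, then x = 80 − 0.44y and y = 80 − 0.47x.
Solving: x = 80(1 − 0.44) / (1 − 0.47·0.44) = 44.8 / 0.7932 ≈ 56.4801.
The founder gets 80 − 56.4801 ≈ 23.5199.

56.48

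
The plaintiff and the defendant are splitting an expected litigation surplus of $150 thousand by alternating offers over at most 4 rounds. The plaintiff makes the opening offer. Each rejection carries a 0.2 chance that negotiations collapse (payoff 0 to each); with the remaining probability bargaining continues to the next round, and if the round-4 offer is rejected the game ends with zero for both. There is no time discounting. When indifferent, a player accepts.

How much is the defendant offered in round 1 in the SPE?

By backward induction:
Round 4 (the defendant proposes): rejection yields 0 for the plaintiff; the defendant offers 0 and keeps 150.
Round 3 (the plaintiff proposes): rejecting gives the defendant an expected 0.8 × 150 = 120. The plaintiff offers 120 and keeps 150 − 120 = 30.
Round 2 (the defendant proposes): rejecting gives the plaintiff an expected 0.8 × 30 = 24, so the defendant offers 24, keeping 126.
Round 1 (the plaintiff proposes): rejecting gives the defendant an expected 0.8 × 126 = 100.8, so the plaintiff offers 100.8, keeping 49.2.

100.8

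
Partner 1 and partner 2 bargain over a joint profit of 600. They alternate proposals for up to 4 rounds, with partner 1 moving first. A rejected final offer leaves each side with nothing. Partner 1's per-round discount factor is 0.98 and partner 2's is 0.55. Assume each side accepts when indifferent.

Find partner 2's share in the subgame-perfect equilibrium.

Round 4 (partner 2 proposes): rejection yields 0 for partner 1; partner 2 offers 0 and keeps 600.
Round 3 (partner 1 proposes): partner 2 can get 600 next round, worth 0.55 × 600 = 330 now; partner 1 offers that and keeps 270.
Round 2 (partner 2 proposes): partner 1 can get 270 next round, worth 0.98 × 270 = 264.6 now; partner 2 offers that and keeps 335.4.
Round 1 (partner 1 proposes): partner 2 can get 335.4 next round, worth 0.55 × 335.4 = 184.47 now; partner 1 offers that and keeps 415.53.

184.47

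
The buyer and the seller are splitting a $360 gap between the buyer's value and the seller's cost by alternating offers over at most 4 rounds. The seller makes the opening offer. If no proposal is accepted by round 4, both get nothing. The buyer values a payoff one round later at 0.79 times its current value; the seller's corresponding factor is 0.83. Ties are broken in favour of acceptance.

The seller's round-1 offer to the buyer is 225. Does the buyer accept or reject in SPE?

Round 4 (the buyer proposes): rejection yields 0 for the seller; the buyer offers 0 and keeps 360.
Round 3 (the seller proposes): the buyer can get 360 next round, worth 0.79 × 360 = 284.4 now, so the seller offers 284.4, keeping 75.6.
Round 2 (the buyer proposes): the seller can get 75.6 next round, worth 0.83 × 75.6 = 62.748 now. The buyer offers 62.748 and keeps 360 − 62.748 = 297.252.
So by rejecting in round 1, the buyer gets 297.252 next round, worth 0.79 × 297.252 = 234.82908 now.
Offer 225 < 234.82908, so the buyer rejects.

Reject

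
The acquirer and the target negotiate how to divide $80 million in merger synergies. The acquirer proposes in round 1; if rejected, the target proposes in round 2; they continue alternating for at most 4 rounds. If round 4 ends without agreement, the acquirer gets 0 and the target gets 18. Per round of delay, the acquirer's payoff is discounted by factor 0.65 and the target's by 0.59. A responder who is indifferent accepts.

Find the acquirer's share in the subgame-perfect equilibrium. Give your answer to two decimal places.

Round 4 (the target proposes): the acquirer will accept anything ≥ 0, so the target offers 0 and keeps 80.
Round 3 (the acquirer proposes): the target can get 80 next round, worth 0.59 × 80 = 47.2 now; the acquirer offers that and keeps 32.8.
Round 2 (the target proposes): the acquirer can get 32.8 next round, worth 0.65 × 32.8 = 21.32 now; the target offers that and keeps 58.68.
Round 1 (the acquirer proposes): the target can get 58.68 next round, worth 0.59 × 58.68 = 34.6212 now, so the acquirer offers 34.6212, keeping 45.3788.

45.38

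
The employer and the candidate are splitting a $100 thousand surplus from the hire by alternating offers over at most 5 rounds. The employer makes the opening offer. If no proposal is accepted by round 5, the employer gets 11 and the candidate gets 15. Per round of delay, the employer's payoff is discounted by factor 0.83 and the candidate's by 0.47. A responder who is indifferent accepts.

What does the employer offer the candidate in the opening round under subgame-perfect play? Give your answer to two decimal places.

13.39

Round 5 (the employer proposes): the candidate gets 15 if talks fail, so the employer offers 15 and keeps 85.
Round 4 (the candidate proposes): the employer can get 85 next round, worth 0.83 × 85 = 70.55 now, so the candidate offers 70.55, keeping 29.45.
Round 3 (the employer proposes): the candidate can get 29.45 next round, worth 0.47 × 29.45 = 13.8415 now; the employer offers that and keeps 86.1585.
Round 2 (the candidate proposes): the employer can get 86.1585 next round, worth 0.83 × 86.1585 = 71.511555 now, so the candidate offers 71.511555, keeping 28.488445.
Round 1 (the employer proposes): the candidate can get 28.488445 next round, worth 0.47 × 28.488445 = 13.38956915 now, so the employer offers 13.38956915, keeping 86.61043085.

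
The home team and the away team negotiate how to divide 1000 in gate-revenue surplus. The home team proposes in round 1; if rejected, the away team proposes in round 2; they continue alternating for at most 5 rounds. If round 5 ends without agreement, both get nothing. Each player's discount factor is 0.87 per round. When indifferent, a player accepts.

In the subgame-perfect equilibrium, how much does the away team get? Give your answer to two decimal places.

By backward induction:
Round 5 (the home team proposes): the away team will accept anything ≥ 0, so the home team offers 0 and keeps 1000.
Round 4 (the away team proposes): the home team can get 1000 next round, worth 0.87 × 1000 = 870 now, so the away team offers 870, keeping 130.
Round 3 (the home team proposes): the away team can get 130 next round, worth 0.87 × 130 = 113.1 now; the home team offers that and keeps 886.9.
Round 2 (the away team proposes): the home team can get 886.9 next round, worth 0.87 × 886.9 = 771.603 now, so the away team offers 771.603, keeping 228.397.
Round 1 (the home team proposes): the away team can get 228.397 next round, worth 0.87 × 228.397 = 198.70539 now, so the home team offers 198.70539, keeping 801.29461.

198.71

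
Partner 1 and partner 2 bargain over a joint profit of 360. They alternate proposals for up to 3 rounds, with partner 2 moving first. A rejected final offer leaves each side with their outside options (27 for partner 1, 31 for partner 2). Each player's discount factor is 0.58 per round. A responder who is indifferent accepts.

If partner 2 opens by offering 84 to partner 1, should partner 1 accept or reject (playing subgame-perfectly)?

Reject

Round 3 (partner 2 proposes): partner 1 gets 27 if talks fail, so partner 2 offers 27 and keeps 333.
Round 2 (partner 1 proposes): partner 2 can get 333 next round, worth 0.58 × 333 = 193.14 now, so partner 1 offers 193.14, keeping 166.86.
So by rejecting in round 1, partner 1 gets 166.86 next round, worth 0.58 × 166.86 = 96.7788 now.
Offer 84 < 96.7788, so partner 1 rejects.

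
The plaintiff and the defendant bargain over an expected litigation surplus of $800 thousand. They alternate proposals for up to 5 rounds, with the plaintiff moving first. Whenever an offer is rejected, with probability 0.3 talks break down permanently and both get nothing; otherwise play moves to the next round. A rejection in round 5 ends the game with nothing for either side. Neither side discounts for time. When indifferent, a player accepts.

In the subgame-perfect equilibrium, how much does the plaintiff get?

549.68

By backward induction:
Round 5 (the plaintiff proposes): rejection yields 0 for the defendant; the plaintiff offers 0 and keeps 800.
Round 4 (the defendant proposes): rejecting gives the plaintiff an expected 0.7 × 800 = 560, so the defendant offers 560, keeping 240.
Round 3 (the plaintiff proposes): rejecting gives the defendant an expected 0.7 × 240 = 168. The plaintiff offers 168 and keeps 800 − 168 = 632.
Round 2 (the defendant proposes): rejecting gives the plaintiff an expected 0.7 × 632 = 442.4, so the defendant offers 442.4, keeping 357.6.
Round 1 (the plaintiff proposes): rejecting gives the defendant an expected 0.7 × 357.6 = 250.32; the plaintiff offers that and keeps 549.68.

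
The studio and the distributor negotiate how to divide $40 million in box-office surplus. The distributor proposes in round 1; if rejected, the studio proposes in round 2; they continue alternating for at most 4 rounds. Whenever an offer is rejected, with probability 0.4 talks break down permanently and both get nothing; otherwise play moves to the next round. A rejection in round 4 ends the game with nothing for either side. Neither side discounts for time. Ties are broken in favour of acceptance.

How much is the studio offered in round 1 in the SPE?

18.24

Round 4 (the studio proposes): rejection yields 0 for the distributor; the studio offers 0 and keeps 40.
Round 3 (the distributor proposes): rejecting gives the studio an expected 0.6 × 40 = 24, so the distributor offers 24, keeping 16.
Round 2 (the studio proposes): rejecting gives the distributor an expected 0.6 × 16 = 9.6. The studio offers 9.6 and keeps 40 − 9.6 = 30.4.
Round 1 (the distributor proposes): rejecting gives the studio an expected 0.6 × 30.4 = 18.24. The distributor offers 18.24 and keeps 40 − 18.24 = 21.76.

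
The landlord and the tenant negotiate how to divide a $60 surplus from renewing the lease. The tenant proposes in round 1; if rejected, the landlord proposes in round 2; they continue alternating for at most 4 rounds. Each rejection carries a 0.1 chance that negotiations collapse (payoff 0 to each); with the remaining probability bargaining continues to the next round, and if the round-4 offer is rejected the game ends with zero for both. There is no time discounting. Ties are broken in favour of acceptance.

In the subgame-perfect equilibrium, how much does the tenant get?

Round 4 (the landlord proposes): the tenant will accept anything ≥ 0, so the landlord offers 0 and keeps 60.
Round 3 (the tenant proposes): rejecting gives the landlord an expected 0.9 × 60 = 54; the tenant offers that and keeps 6.
Round 2 (the landlord proposes): rejecting gives the tenant an expected 0.9 × 6 = 5.4; the landlord offers that and keeps 54.6.
Round 1 (the tenant proposes): rejecting gives the landlord an expected 0.9 × 54.6 = 49.14; the tenant offers that and keeps 10.86.

10.86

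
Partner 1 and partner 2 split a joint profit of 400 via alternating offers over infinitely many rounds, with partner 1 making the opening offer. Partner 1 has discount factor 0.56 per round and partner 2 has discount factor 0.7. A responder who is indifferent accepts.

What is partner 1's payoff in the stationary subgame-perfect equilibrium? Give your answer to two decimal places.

When partner 1 proposes, partner 2 accepts any offer worth at least 0.7 times what partner 2 would get by proposing next round; and vice versa.
This gives x = 400 − 0.7y and y = 400 − 0.56x, where x and y are each side's share when it proposes.
Hence (1 − 0.7·0.56)x = 400(1 − 0.7), i.e. 0.608·x = 120.
x ≈ 197.3684; partner 2's share is 400 − x ≈ 202.6316.

197.37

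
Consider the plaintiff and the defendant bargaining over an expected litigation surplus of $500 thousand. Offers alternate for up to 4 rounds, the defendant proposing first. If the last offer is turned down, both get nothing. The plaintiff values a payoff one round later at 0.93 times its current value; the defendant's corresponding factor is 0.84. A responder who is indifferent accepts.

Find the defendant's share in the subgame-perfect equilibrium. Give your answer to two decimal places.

62.34

Work backward from the last round.
Round 4 (the plaintiff proposes): rejection yields 0 for the defendant; the plaintiff offers 0 and keeps 500.
Round 3 (the defendant proposes): the plaintiff can get 500 next round, worth 0.93 × 500 = 465 now, so the defendant offers 465, keeping 35.
Round 2 (the plaintiff proposes): the defendant can get 35 next round, worth 0.84 × 35 = 29.4 now; the plaintiff offers that and keeps 470.6.
Round 1 (the defendant proposes): the plaintiff can get 470.6 next round, worth 0.93 × 470.6 = 437.658 now; the defendant offers that and keeps 62.342.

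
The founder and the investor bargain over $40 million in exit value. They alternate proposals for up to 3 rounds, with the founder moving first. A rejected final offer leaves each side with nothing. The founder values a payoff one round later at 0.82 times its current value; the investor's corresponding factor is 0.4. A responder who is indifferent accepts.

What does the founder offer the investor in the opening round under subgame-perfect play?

2.88

Round 3 (the founder proposes): the investor will accept anything ≥ 0, so the founder offers 0 and keeps 40.
Round 2 (the investor proposes): the founder can get 40 next round, worth 0.82 × 40 = 32.8 now, so the investor offers 32.8, keeping 7.2.
Round 1 (the founder proposes): the investor can get 7.2 next round, worth 0.4 × 7.2 = 2.88 now; the founder offers that and keeps 37.12.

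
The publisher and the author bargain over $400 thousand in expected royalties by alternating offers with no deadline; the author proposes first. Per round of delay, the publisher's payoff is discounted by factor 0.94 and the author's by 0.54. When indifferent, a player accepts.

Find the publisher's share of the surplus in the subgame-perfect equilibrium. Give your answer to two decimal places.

351.26

In a stationary SPE each proposer offers the other exactly their discounted continuation value.
If the author keeps x when proposing and the publisher keeps y when proposing, then x = 400 − 0.94y and y = 400 − 0.54x.
Solving: x = 400(1 − 0.94) / (1 − 0.54·0.94) = 24 / 0.4924 ≈ 48.7409.
The publisher gets 400 − 48.7409 ≈ 351.2591.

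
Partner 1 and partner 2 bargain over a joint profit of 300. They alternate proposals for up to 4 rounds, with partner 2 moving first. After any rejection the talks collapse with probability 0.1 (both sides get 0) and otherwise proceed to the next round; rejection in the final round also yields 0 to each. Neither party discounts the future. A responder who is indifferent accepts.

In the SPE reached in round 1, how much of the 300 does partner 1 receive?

245.7

Round 4 (partner 1 proposes): partner 2 will accept anything ≥ 0, so partner 1 offers 0 and keeps 300.
Round 3 (partner 2 proposes): rejecting gives partner 1 an expected 0.9 × 300 = 270. Partner 2 offers 270 and keeps 300 − 270 = 30.
Round 2 (partner 1 proposes): rejecting gives partner 2 an expected 0.9 × 30 = 27, so partner 1 offers 27, keeping 273.
Round 1 (partner 2 proposes): rejecting gives partner 1 an expected 0.9 × 273 = 245.7, so partner 2 offers 245.7, keeping 54.3.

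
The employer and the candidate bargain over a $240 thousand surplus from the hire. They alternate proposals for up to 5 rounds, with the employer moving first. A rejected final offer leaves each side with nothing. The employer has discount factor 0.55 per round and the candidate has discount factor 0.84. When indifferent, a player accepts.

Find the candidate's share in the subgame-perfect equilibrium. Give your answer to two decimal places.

132.63

Round 5 (the employer proposes): the candidate will accept anything ≥ 0, so the employer offers 0 and keeps 240.
Round 4 (the candidate proposes): the employer can get 240 next round, worth 0.55 × 240 = 132 now; the candidate offers that and keeps 108.
Round 3 (the employer proposes): the candidate can get 108 next round, worth 0.84 × 108 = 90.72 now; the employer offers that and keeps 149.28.
Round 2 (the candidate proposes): the employer can get 149.28 next round, worth 0.55 × 149.28 = 82.104 now. The candidate offers 82.104 and keeps 240 − 82.104 = 157.896.
Round 1 (the employer proposes): the candidate can get 157.896 next round, worth 0.84 × 157.896 = 132.63264 now. The employer offers 132.63264 and keeps 240 − 132.63264 = 107.36736.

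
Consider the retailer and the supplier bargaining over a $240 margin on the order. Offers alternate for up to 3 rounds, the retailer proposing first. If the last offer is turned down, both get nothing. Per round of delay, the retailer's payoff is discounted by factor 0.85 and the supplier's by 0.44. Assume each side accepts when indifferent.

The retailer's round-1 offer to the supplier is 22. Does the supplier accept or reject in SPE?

Work out the supplier's continuation value if the offer is rejected.
Round 3 (the retailer proposes): the supplier will accept anything ≥ 0, so the retailer offers 0 and keeps 240.
Round 2 (the supplier proposes): the retailer can get 240 next round, worth 0.85 × 240 = 204 now. The supplier offers 204 and keeps 240 − 204 = 36.
So by rejecting in round 1, the supplier gets 36 next round, worth 0.44 × 36 = 15.84 now.
Offer 22 ≥ 15.84, so the supplier accepts.

Accept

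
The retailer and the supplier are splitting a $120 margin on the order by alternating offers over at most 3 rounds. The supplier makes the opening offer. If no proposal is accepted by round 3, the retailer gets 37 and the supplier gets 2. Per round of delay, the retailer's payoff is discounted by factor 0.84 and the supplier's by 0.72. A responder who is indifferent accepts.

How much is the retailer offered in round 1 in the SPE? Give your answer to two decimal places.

50.60

Work backward from the last round.
Round 3 (the supplier proposes): the retailer gets 37 if talks fail, so the supplier offers 37 and keeps 83.
Round 2 (the retailer proposes): the supplier can get 83 next round, worth 0.72 × 83 = 59.76 now. The retailer offers 59.76 and keeps 120 − 59.76 = 60.24.
Round 1 (the supplier proposes): the retailer can get 60.24 next round, worth 0.84 × 60.24 = 50.6016 now. The supplier offers 50.6016 and keeps 120 − 50.6016 = 69.3984.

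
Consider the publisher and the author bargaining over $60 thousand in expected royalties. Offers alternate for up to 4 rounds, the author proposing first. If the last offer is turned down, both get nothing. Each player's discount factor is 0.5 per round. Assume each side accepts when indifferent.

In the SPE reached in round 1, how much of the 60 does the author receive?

Round 4 (the publisher proposes): rejection yields 0 for the author; the publisher offers 0 and keeps 60.
Round 3 (the author proposes): the publisher can get 60 next round, worth 0.5 × 60 = 30 now. The author offers 30 and keeps 60 − 30 = 30.
Round 2 (the publisher proposes): the author can get 30 next round, worth 0.5 × 30 = 15 now. The publisher offers 15 and keeps 60 − 15 = 45.
Round 1 (the author proposes): the publisher can get 45 next round, worth 0.5 × 45 = 22.5 now; the author offers that and keeps 37.5.

37.5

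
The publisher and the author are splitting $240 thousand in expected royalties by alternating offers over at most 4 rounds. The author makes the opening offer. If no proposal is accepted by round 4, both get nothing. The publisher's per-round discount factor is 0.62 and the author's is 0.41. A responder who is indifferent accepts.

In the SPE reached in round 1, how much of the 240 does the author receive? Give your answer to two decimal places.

114.38

Work backward from the last round.
Round 4 (the publisher proposes): the author will accept anything ≥ 0, so the publisher offers 0 and keeps 240.
Round 3 (the author proposes): the publisher can get 240 next round, worth 0.62 × 240 = 148.8 now, so the author offers 148.8, keeping 91.2.
Round 2 (the publisher proposes): the author can get 91.2 next round, worth 0.41 × 91.2 = 37.392 now, so the publisher offers 37.392, keeping 202.608.
Round 1 (the author proposes): the publisher can get 202.608 next round, worth 0.62 × 202.608 = 125.61696 now; the author offers that and keeps 114.38304.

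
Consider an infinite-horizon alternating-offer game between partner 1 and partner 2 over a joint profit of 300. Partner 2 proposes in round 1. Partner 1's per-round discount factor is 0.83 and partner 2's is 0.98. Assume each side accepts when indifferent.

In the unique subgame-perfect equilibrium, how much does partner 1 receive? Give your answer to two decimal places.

26.69

Let x be partner 2's share when partner 2 proposes and y be partner 1's share when partner 1 proposes.
Partner 1 accepts iff offered ≥ 0.83·y, so x = 300 − 0.83y. Symmetrically y = 300 − 0.98x.
Substituting: x = 300 − 0.83(300 − 0.98x), giving x(1 − 0.98·0.83) = 300(1 − 0.83).
So x = 300 × 0.17 / 0.1866 ≈ 273.3119, and partner 1 receives 300 − x ≈ 26.6881.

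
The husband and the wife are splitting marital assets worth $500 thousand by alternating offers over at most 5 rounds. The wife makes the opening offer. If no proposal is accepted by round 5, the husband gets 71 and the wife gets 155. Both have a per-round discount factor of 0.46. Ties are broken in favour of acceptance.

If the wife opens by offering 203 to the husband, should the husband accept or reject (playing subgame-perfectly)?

Round 5 (the wife proposes): the husband gets 71 if talks fail, so the wife offers 71 and keeps 429.
Round 4 (the husband proposes): the wife can get 429 next round, worth 0.46 × 429 = 197.34 now, so the husband offers 197.34, keeping 302.66.
Round 3 (the wife proposes): the husband can get 302.66 next round, worth 0.46 × 302.66 = 139.2236 now; the wife offers that and keeps 360.7764.
Round 2 (the husband proposes): the wife can get 360.7764 next round, worth 0.46 × 360.7764 = 165.957144 now, so the husband offers 165.957144, keeping 334.042856.
So by rejecting in round 1, the husband gets 334.042856 next round, worth 0.46 × 334.042856 = 153.65971376 now.
Offer 203 ≥ 153.65971376, so the husband accepts.

Accept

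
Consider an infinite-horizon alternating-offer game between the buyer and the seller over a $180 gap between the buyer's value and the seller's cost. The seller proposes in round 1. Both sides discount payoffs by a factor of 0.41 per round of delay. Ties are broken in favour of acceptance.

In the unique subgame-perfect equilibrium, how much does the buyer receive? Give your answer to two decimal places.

Let x be the seller's share when the seller proposes and y be the buyer's share when the buyer proposes.
The buyer accepts iff offered ≥ 0.41·y, so x = 180 − 0.41y. Symmetrically y = 180 − 0.41x.
Substituting: x = 180 − 0.41(180 − 0.41x), giving x(1 − 0.41·0.41) = 180(1 − 0.41).
So x = 180 × 0.59 / 0.8319 ≈ 127.6596, and the buyer receives 180 − x ≈ 52.3404.

52.34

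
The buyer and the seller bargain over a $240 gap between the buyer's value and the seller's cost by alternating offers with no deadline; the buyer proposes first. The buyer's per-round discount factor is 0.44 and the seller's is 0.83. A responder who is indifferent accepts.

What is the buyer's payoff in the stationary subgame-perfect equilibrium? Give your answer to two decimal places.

64.27

In a stationary SPE each proposer offers the other exactly their discounted continuation value.
If the buyer keeps x when proposing and the seller keeps y when proposing, then x = 240 − 0.83y and y = 240 − 0.44x.
Solving: x = 240(1 − 0.83) / (1 − 0.44·0.83) = 40.8 / 0.6348 ≈ 64.2722.
The seller gets 240 − 64.2722 ≈ 175.7278.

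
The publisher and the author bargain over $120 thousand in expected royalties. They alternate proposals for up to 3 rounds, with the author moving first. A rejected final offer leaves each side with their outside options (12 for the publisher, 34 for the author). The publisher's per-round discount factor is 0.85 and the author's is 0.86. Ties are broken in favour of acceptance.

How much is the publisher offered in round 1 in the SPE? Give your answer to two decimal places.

23.05

Round 3 (the author proposes): the publisher gets 12 if talks fail, so the author offers 12 and keeps 108.
Round 2 (the publisher proposes): the author can get 108 next round, worth 0.86 × 108 = 92.88 now, so the publisher offers 92.88, keeping 27.12.
Round 1 (the author proposes): the publisher can get 27.12 next round, worth 0.85 × 27.12 = 23.052 now; the author offers that and keeps 96.948.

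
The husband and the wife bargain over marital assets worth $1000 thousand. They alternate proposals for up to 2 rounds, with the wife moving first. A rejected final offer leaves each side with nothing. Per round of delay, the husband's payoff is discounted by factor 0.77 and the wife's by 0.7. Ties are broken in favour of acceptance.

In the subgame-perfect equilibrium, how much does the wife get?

230

Solve by backward induction from round 2.
Round 2 (the husband proposes): the wife will accept anything ≥ 0, so the husband offers 0 and keeps 1000.
Round 1 (the wife proposes): the husband can get 1000 next round, worth 0.77 × 1000 = 770 now, so the wife offers 770, keeping 230.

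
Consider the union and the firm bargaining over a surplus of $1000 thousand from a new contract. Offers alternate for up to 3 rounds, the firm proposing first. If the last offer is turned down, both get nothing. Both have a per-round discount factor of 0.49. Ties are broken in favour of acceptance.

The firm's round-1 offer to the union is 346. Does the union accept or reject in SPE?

Round 3 (the firm proposes): rejection yields 0 for the union; the firm offers 0 and keeps 1000.
Round 2 (the union proposes): the firm can get 1000 next round, worth 0.49 × 1000 = 490 now; the union offers that and keeps 510.
So by rejecting in round 1, the union gets 510 next round, worth 0.49 × 510 = 249.9 now.
Offer 346 ≥ 249.9, so the union accepts.

Accept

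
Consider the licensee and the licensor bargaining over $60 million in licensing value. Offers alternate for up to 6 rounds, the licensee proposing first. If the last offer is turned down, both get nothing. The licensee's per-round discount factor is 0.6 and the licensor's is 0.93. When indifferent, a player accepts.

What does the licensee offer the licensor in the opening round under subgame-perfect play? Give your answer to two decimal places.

Round 6 (the licensor proposes): the licensee will accept anything ≥ 0, so the licensor offers 0 and keeps 60.
Round 5 (the licensee proposes): the licensor can get 60 next round, worth 0.93 × 60 = 55.8 now; the licensee offers that and keeps 4.2.
Round 4 (the licensor proposes): the licensee can get 4.2 next round, worth 0.6 × 4.2 = 2.52 now; the licensor offers that and keeps 57.48.
Round 3 (the licensee proposes): the licensor can get 57.48 next round, worth 0.93 × 57.48 = 53.4564 now. The licensee offers 53.4564 and keeps 60 − 53.4564 = 6.5436.
Round 2 (the licensor proposes): the licensee can get 6.5436 next round, worth 0.6 × 6.5436 = 3.92616 now. The licensor offers 3.92616 and keeps 60 − 3.92616 = 56.07384.
Round 1 (the licensee proposes): the licensor can get 56.07384 next round, worth 0.93 × 56.07384 = 52.1486712 now, so the licensee offers 52.1486712, keeping 7.8513288.

52.15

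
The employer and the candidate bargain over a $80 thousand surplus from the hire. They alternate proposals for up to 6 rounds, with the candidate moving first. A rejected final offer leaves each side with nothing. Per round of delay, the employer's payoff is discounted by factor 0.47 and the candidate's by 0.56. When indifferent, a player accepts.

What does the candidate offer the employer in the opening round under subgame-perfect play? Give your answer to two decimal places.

23.50

Round 6 (the employer proposes): rejection yields 0 for the candidate; the employer offers 0 and keeps 80.
Round 5 (the candidate proposes): the employer can get 80 next round, worth 0.47 × 80 = 37.6 now, so the candidate offers 37.6, keeping 42.4.
Round 4 (the employer proposes): the candidate can get 42.4 next round, worth 0.56 × 42.4 = 23.744 now, so the employer offers 23.744, keeping 56.256.
Round 3 (the candidate proposes): the employer can get 56.256 next round, worth 0.47 × 56.256 = 26.44032 now, so the candidate offers 26.44032, keeping 53.55968.
Round 2 (the employer proposes): the candidate can get 53.55968 next round, worth 0.56 × 53.55968 = 29.9934208 now, so the employer offers 29.9934208, keeping 50.0065792.
Round 1 (the candidate proposes): the employer can get 50.0065792 next round, worth 0.47 × 50.0065792 = 23.503092224 now, so the candidate offers 23.503092224, keeping 56.496907776.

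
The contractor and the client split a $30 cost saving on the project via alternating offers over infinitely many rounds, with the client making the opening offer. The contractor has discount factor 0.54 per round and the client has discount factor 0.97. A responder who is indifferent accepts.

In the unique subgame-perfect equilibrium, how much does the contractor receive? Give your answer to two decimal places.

1.02

In a stationary SPE each proposer offers the other exactly their discounted continuation value.
If the client keeps x when proposing and the contractor keeps y when proposing, then x = 30 − 0.54y and y = 30 − 0.97x.
Solving: x = 30(1 − 0.54) / (1 − 0.97·0.54) = 13.8 / 0.4762 ≈ 28.9794.
The contractor gets 30 − 28.9794 ≈ 1.0206.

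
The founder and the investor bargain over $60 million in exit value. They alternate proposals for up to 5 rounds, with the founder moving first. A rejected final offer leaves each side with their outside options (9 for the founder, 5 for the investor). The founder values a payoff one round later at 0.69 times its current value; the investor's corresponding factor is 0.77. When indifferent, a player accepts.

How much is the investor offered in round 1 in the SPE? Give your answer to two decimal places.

By backward induction:
Round 5 (the founder proposes): the investor gets 5 if talks fail, so the founder offers 5 and keeps 55.
Round 4 (the investor proposes): the founder can get 55 next round, worth 0.69 × 55 = 37.95 now. The investor offers 37.95 and keeps 60 − 37.95 = 22.05.
Round 3 (the founder proposes): the investor can get 22.05 next round, worth 0.77 × 22.05 = 16.9785 now. The founder offers 16.9785 and keeps 60 − 16.9785 = 43.0215.
Round 2 (the investor proposes): the founder can get 43.0215 next round, worth 0.69 × 43.0215 = 29.684835 now; the investor offers that and keeps 30.315165.
Round 1 (the founder proposes): the investor can get 30.315165 next round, worth 0.77 × 30.315165 = 23.34267705 now; the founder offers that and keeps 36.65732295.

23.34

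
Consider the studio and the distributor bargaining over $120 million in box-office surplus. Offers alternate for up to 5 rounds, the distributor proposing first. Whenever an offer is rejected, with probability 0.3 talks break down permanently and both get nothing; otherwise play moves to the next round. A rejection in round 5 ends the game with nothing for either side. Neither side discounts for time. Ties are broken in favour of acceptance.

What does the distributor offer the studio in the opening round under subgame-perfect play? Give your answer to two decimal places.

37.55

Round 5 (the distributor proposes): the studio will accept anything ≥ 0, so the distributor offers 0 and keeps 120.
Round 4 (the studio proposes): rejecting gives the distributor an expected 0.7 × 120 = 84; the studio offers that and keeps 36.
Round 3 (the distributor proposes): rejecting gives the studio an expected 0.7 × 36 = 25.2. The distributor offers 25.2 and keeps 120 − 25.2 = 94.8.
Round 2 (the studio proposes): rejecting gives the distributor an expected 0.7 × 94.8 = 66.36, so the studio offers 66.36, keeping 53.64.
Round 1 (the distributor proposes): rejecting gives the studio an expected 0.7 × 53.64 = 37.548; the distributor offers that and keeps 82.452.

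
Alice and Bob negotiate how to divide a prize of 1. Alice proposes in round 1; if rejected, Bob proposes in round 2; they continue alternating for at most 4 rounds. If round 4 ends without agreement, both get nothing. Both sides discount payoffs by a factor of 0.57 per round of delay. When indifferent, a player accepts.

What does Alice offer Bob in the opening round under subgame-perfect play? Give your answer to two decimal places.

0.43

Round 4 (Bob proposes): Alice will accept anything ≥ 0, so Bob offers 0 and keeps 1.
Round 3 (Alice proposes): Bob can get 1 next round, worth 0.57 × 1 = 0.57 now, so Alice offers 0.57, keeping 0.43.
Round 2 (Bob proposes): Alice can get 0.43 next round, worth 0.57 × 0.43 = 0.2451 now; Bob offers that and keeps 0.7549.
Round 1 (Alice proposes): Bob can get 0.7549 next round, worth 0.57 × 0.7549 = 0.430293 now. Alice offers 0.430293 and keeps 1 − 0.430293 = 0.569707.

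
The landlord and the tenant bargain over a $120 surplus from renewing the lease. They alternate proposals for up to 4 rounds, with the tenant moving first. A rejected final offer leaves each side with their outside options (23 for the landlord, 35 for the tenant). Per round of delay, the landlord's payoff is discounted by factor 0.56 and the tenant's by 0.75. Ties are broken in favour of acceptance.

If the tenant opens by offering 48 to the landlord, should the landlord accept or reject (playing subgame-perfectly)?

Accept

Round 4 (the landlord proposes): the tenant gets 35 if talks fail, so the landlord offers 35 and keeps 85.
Round 3 (the tenant proposes): the landlord can get 85 next round, worth 0.56 × 85 = 47.6 now. The tenant offers 47.6 and keeps 120 − 47.6 = 72.4.
Round 2 (the landlord proposes): the tenant can get 72.4 next round, worth 0.75 × 72.4 = 54.3 now, so the landlord offers 54.3, keeping 65.7.
So by rejecting in round 1, the landlord gets 65.7 next round, worth 0.56 × 65.7 = 36.792 now.
Offer 48 ≥ 36.792, so the landlord accepts.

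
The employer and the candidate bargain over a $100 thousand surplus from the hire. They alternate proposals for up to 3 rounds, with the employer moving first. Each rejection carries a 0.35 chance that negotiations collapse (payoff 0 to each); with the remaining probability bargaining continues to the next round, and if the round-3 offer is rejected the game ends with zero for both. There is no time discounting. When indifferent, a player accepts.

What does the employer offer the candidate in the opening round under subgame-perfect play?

Round 3 (the employer proposes): the candidate will accept anything ≥ 0, so the employer offers 0 and keeps 100.
Round 2 (the candidate proposes): rejecting gives the employer an expected 0.65 × 100 = 65. The candidate offers 65 and keeps 100 − 65 = 35.
Round 1 (the employer proposes): rejecting gives the candidate an expected 0.65 × 35 = 22.75. The employer offers 22.75 and keeps 100 − 22.75 = 77.25.

22.75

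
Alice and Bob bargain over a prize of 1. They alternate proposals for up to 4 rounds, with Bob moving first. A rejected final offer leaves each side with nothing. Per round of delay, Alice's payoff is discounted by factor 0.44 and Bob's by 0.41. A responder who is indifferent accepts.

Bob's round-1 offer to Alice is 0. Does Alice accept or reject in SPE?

Reject

Round 4 (Alice proposes): rejection yields 0 for Bob; Alice offers 0 and keeps 1.
Round 3 (Bob proposes): Alice can get 1 next round, worth 0.44 × 1 = 0.44 now; Bob offers that and keeps 0.56.
Round 2 (Alice proposes): Bob can get 0.56 next round, worth 0.41 × 0.56 = 0.2296 now, so Alice offers 0.2296, keeping 0.7704.
So by rejecting in round 1, Alice gets 0.7704 next round, worth 0.44 × 0.7704 = 0.338976 now.
Offer 0 < 0.338976, so Alice rejects.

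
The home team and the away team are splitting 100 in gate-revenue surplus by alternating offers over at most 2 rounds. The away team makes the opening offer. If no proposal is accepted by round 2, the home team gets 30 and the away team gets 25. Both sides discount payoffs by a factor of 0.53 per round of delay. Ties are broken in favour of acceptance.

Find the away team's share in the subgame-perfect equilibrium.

60.25

Round 2 (the home team proposes): the away team gets 25 if talks fail, so the home team offers 25 and keeps 75.
Round 1 (the away team proposes): the home team can get 75 next round, worth 0.53 × 75 = 39.75 now, so the away team offers 39.75, keeping 60.25.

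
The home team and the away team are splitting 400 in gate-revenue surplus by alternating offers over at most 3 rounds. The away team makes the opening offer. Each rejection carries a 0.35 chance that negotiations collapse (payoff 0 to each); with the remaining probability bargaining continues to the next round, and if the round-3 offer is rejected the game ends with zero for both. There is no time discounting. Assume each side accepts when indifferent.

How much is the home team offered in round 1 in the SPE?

91

Round 3 (the away team proposes): rejection yields 0 for the home team; the away team offers 0 and keeps 400.
Round 2 (the home team proposes): rejecting gives the away team an expected 0.65 × 400 = 260, so the home team offers 260, keeping 140.
Round 1 (the away team proposes): rejecting gives the home team an expected 0.65 × 140 = 91. The away team offers 91 and keeps 400 − 91 = 309.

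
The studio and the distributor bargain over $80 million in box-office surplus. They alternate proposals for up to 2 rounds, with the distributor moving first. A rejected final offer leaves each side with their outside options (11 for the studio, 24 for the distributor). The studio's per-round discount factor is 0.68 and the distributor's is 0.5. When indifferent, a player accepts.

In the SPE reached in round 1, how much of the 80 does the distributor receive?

41.92

By backward induction:
Round 2 (the studio proposes): the distributor gets 24 if talks fail, so the studio offers 24 and keeps 56.
Round 1 (the distributor proposes): the studio can get 56 next round, worth 0.68 × 56 = 38.08 now. The distributor offers 38.08 and keeps 80 − 38.08 = 41.92.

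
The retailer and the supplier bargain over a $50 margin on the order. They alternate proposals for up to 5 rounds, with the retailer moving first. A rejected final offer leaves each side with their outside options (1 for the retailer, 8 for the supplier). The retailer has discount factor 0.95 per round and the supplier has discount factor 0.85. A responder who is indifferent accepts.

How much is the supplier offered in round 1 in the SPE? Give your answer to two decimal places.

9.06

Round 5 (the retailer proposes): the supplier gets 8 if talks fail, so the retailer offers 8 and keeps 42.
Round 4 (the supplier proposes): the retailer can get 42 next round, worth 0.95 × 42 = 39.9 now; the supplier offers that and keeps 10.1.
Round 3 (the retailer proposes): the supplier can get 10.1 next round, worth 0.85 × 10.1 = 8.585 now; the retailer offers that and keeps 41.415.
Round 2 (the supplier proposes): the retailer can get 41.415 next round, worth 0.95 × 41.415 = 39.34425 now, so the supplier offers 39.34425, keeping 10.65575.
Round 1 (the retailer proposes): the supplier can get 10.65575 next round, worth 0.85 × 10.65575 = 9.0573875 now; the retailer offers that and keeps 40.9426125.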